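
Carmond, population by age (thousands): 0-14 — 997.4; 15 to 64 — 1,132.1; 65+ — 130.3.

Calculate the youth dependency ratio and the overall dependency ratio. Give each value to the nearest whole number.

Youth dependency ratio: 88
Total dependency ratio: 100

Youth dependency ratio = 997.4 / 1,132.1 × 100 = 88
Total dependency ratio = (997.4 + 130.3) / 1,132.1 × 100 = 1,127.7 / 1,132.1 × 100 = 100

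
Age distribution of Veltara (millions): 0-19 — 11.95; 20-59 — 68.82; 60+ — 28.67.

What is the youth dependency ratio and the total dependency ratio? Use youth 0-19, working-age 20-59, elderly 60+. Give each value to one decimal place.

Youth dependency ratio = 11.95 / 68.82 × 100 = 17.4
Total dependency ratio = (11.95 + 28.67) / 68.82 × 100 = 40.62 / 68.82 × 100 = 59.0

Youth dependency ratio: 17.4
Total dependency ratio: 59.0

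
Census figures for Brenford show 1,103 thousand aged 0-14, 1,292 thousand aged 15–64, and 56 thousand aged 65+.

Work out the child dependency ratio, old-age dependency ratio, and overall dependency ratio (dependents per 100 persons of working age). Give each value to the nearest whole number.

Youth dependency ratio: 85
Old-age dependency ratio: 4
Total dependency ratio: 90

Youth dependency ratio = 1,103 / 1,292 × 100 = 85
Old-age dependency ratio = 56 / 1,292 × 100 = 4
Total dependency ratio = (1,103 + 56) / 1,292 × 100 = 1,159 / 1,292 × 100 = 90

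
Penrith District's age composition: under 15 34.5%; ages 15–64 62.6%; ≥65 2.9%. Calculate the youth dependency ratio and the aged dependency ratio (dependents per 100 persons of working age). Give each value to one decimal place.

Youth dependency ratio = 34.5 / 62.6 × 100 = 55.1
Old-age dependency ratio = 2.9 / 62.6 × 100 = 4.6

Youth dependency ratio: 55.1
Old-age dependency ratio: 4.6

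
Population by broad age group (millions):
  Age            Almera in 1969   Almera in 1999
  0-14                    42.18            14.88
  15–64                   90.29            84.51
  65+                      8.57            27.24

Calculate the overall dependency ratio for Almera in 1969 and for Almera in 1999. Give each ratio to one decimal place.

Almera in 1969: (42.18 + 8.57) / 90.29 × 100 = 50.75 / 90.29 × 100 = 56.2
Almera in 1999: (14.88 + 27.24) / 84.51 × 100 = 42.12 / 84.51 × 100 = 49.8

Almera in 1969: 56.2
Almera in 1999: 49.8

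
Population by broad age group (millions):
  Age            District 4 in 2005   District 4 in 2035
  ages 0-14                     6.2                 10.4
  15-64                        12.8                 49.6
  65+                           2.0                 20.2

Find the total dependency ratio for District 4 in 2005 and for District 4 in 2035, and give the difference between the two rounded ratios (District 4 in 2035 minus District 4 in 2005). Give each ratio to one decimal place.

District 4 in 2005: (6.2 + 2.0) / 12.8 × 100 = 8.2 / 12.8 × 100 = 64.1
District 4 in 2035: (10.4 + 20.2) / 49.6 × 100 = 30.6 / 49.6 × 100 = 61.7

District 4 in 2005: 64.1
District 4 in 2035: 61.7
Difference: -2.4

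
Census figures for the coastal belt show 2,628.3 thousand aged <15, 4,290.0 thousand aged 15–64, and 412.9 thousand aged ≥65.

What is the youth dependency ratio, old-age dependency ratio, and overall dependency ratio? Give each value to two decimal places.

Youth dependency ratio: 61.27
Old-age dependency ratio: 9.62
Total dependency ratio: 70.89

Youth dependency ratio = 2,628.3 / 4,290.0 × 100 = 61.27
Old-age dependency ratio = 412.9 / 4,290.0 × 100 = 9.62
Total dependency ratio = (2,628.3 + 412.9) / 4,290.0 × 100 = 3,041.2 / 4,290.0 × 100 = 70.89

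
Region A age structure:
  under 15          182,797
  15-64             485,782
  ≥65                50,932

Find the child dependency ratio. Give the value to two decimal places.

Youth dependency ratio: 37.63

Youth dependency ratio = 182,797 / 485,782 × 100 = 37.63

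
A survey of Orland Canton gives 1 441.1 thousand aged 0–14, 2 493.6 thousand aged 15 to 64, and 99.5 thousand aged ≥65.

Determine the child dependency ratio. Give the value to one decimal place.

Youth dependency ratio: 57.8

Youth dependency ratio = 1 441.1 / 2 493.6 × 100 = 57.8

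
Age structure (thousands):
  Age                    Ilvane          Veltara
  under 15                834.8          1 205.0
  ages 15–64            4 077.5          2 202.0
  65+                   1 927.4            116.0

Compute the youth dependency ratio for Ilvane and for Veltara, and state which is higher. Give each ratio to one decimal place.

Ilvane: 834.8 / 4 077.5 × 100 = 20.5
Veltara: 1 205.0 / 2 202.0 × 100 = 54.7

Ilvane: 20.5
Veltara: 54.7
Higher: Veltara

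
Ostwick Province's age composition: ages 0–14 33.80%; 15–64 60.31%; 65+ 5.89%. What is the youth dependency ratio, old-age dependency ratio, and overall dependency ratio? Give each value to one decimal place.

Youth dependency ratio = 33.80 / 60.31 × 100 = 56.0
Old-age dependency ratio = 5.89 / 60.31 × 100 = 9.8
Total dependency ratio = (33.80 + 5.89) / 60.31 × 100 = 39.69 / 60.31 × 100 = 65.8

Youth dependency ratio: 56.0
Old-age dependency ratio: 9.8
Total dependency ratio: 65.8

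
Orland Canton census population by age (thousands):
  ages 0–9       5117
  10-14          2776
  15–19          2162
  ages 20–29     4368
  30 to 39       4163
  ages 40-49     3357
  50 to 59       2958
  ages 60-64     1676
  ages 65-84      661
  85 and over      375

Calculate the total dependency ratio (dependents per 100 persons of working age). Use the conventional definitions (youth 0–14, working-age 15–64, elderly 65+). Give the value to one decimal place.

Total dependency ratio: 47.8

0–14: 5117 + 2776 = 7893
15–64: 2162 + 4368 + 4163 + 3357 + 2958 + 1676 = 18684
65+: 661 + 375 = 1036
Total dependency ratio = (7893 + 1036) / 18684 × 100 = 8929 / 18684 × 100 = 47.8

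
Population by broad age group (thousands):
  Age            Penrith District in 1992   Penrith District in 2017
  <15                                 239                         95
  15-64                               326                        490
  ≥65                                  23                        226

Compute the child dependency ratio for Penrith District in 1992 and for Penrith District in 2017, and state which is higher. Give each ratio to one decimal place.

Penrith District in 1992: 239 / 326 × 100 = 73.3
Penrith District in 2017: 95 / 490 × 100 = 19.4

Penrith District in 1992: 73.3
Penrith District in 2017: 19.4
Higher: Penrith District in 1992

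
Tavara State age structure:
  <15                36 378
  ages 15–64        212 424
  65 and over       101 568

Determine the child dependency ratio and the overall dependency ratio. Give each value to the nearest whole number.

Youth dependency ratio = 36 378 / 212 424 × 100 = 17
Total dependency ratio = (36 378 + 101 568) / 212 424 × 100 = 137 946 / 212 424 × 100 = 65

Youth dependency ratio: 17
Total dependency ratio: 65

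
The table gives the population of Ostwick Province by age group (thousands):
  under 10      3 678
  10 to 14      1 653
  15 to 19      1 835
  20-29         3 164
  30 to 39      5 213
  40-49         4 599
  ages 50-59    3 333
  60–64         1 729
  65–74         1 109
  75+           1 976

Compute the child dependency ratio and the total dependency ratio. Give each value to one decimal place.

Youth dependency ratio: 26.8
Total dependency ratio: 42.3

0–14: 3 678 + 1 653 = 5 331
15–64: 1 835 + 3 164 + 5 213 + 4 599 + 3 333 + 1 729 = 19 873
65+: 1 109 + 1 976 = 3 085
Youth dependency ratio = 5 331 / 19 873 × 100 = 26.8
Total dependency ratio = (5 331 + 3 085) / 19 873 × 100 = 8 416 / 19 873 × 100 = 42.3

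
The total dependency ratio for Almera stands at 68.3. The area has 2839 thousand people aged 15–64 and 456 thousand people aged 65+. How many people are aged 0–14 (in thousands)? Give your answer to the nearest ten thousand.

Aged 0–14: 1480

Total dependency ratio = (youth + elderly) / working-age × 100
68.3 = (Y + 456) / 2839 × 100
⇒ 1480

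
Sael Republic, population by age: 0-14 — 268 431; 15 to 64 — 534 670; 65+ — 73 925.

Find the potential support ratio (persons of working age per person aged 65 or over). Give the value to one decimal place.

Potential support ratio = 534 670 / 73 925 = 7.2

Potential support ratio: 7.2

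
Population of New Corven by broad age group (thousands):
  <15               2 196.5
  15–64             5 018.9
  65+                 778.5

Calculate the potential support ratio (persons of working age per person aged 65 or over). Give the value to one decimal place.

Potential support ratio: 6.4

Potential support ratio = 5 018.9 / 778.5 = 6.4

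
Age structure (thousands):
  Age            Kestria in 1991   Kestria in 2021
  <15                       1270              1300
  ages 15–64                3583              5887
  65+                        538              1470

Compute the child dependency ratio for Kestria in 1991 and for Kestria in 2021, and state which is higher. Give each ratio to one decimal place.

Kestria in 1991: 35.4
Kestria in 2021: 22.1
Higher: Kestria in 1991

Kestria in 1991: 1270 / 3583 × 100 = 35.4
Kestria in 2021: 1300 / 5887 × 100 = 22.1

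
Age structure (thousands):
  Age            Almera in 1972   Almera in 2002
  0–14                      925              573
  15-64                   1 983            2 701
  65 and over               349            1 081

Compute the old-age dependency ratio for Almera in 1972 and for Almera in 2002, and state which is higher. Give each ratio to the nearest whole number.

Almera in 1972: 18
Almera in 2002: 40
Higher: Almera in 2002

Almera in 1972: 349 / 1 983 × 100 = 18
Almera in 2002: 1 081 / 2 701 × 100 = 40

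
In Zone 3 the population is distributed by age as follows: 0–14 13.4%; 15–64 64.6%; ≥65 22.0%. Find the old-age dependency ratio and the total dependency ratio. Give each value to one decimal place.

Old-age dependency ratio: 34.1
Total dependency ratio: 54.8

Old-age dependency ratio = 22.0 / 64.6 × 100 = 34.1
Total dependency ratio = (13.4 + 22.0) / 64.6 × 100 = 35.4 / 64.6 × 100 = 54.8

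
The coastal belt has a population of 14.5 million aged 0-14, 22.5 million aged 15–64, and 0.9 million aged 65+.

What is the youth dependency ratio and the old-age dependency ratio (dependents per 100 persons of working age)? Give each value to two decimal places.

Youth dependency ratio: 64.44
Old-age dependency ratio: 4.00

Youth dependency ratio = 14.5 / 22.5 × 100 = 64.44
Old-age dependency ratio = 0.9 / 22.5 × 100 = 4.00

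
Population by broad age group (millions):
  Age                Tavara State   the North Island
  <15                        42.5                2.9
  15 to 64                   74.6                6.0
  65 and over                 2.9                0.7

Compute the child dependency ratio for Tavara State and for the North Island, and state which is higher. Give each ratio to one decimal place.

Tavara State: 57.0
the North Island: 48.3
Higher: Tavara State

Tavara State: 42.5 / 74.6 × 100 = 57.0
the North Island: 2.9 / 6.0 × 100 = 48.3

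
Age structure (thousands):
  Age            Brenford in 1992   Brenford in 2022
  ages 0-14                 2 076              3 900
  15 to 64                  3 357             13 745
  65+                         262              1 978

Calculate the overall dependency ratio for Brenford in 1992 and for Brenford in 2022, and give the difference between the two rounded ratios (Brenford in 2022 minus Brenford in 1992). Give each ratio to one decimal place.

Brenford in 1992: 69.6
Brenford in 2022: 42.8
Difference: -26.8

Brenford in 1992: (2 076 + 262) / 3 357 × 100 = 2 338 / 3 357 × 100 = 69.6
Brenford in 2022: (3 900 + 1 978) / 13 745 × 100 = 5 878 / 13 745 × 100 = 42.8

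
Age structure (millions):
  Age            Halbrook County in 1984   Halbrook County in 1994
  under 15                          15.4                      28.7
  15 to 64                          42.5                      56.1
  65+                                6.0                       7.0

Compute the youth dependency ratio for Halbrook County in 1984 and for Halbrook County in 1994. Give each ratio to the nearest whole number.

Halbrook County in 1984: 15.4 / 42.5 × 100 = 36
Halbrook County in 1994: 28.7 / 56.1 × 100 = 51

Halbrook County in 1984: 36
Halbrook County in 1994: 51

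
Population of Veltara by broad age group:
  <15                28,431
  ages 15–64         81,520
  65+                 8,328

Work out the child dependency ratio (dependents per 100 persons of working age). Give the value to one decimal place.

Youth dependency ratio = 28,431 / 81,520 × 100 = 34.9

Youth dependency ratio: 34.9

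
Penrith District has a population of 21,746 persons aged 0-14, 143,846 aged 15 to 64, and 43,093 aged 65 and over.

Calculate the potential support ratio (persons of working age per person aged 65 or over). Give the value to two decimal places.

Potential support ratio = 143,846 / 43,093 = 3.34

Potential support ratio: 3.34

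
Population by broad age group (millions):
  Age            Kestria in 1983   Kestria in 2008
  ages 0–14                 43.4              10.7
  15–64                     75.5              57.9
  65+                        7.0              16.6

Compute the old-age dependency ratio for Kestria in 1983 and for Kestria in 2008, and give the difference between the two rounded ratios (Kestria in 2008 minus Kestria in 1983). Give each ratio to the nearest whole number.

Kestria in 1983: 7.0 / 75.5 × 100 = 9
Kestria in 2008: 16.6 / 57.9 × 100 = 29

Kestria in 1983: 9
Kestria in 2008: 29
Difference: +20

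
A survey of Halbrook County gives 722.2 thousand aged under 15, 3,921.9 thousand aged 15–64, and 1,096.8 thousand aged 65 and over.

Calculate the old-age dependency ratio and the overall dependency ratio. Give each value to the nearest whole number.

Old-age dependency ratio: 28
Total dependency ratio: 46

Old-age dependency ratio = 1,096.8 / 3,921.9 × 100 = 28
Total dependency ratio = (722.2 + 1,096.8) / 3,921.9 × 100 = 1,819.0 / 3,921.9 × 100 = 46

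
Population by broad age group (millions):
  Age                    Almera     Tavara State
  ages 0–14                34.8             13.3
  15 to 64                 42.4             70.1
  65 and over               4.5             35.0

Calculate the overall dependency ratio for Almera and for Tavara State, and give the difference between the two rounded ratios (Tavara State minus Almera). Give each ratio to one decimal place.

Almera: (34.8 + 4.5) / 42.4 × 100 = 39.3 / 42.4 × 100 = 92.7
Tavara State: (13.3 + 35.0) / 70.1 × 100 = 48.3 / 70.1 × 100 = 68.9

Almera: 92.7
Tavara State: 68.9
Difference: -23.8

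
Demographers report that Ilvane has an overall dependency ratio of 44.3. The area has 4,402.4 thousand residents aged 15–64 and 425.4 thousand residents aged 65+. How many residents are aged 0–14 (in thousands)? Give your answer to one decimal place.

Total dependency ratio = (youth + elderly) / working-age × 100
44.3 = (Y + 425.4) / 4,402.4 × 100
⇒ 1,524.9

Aged 0–14: 1,524.9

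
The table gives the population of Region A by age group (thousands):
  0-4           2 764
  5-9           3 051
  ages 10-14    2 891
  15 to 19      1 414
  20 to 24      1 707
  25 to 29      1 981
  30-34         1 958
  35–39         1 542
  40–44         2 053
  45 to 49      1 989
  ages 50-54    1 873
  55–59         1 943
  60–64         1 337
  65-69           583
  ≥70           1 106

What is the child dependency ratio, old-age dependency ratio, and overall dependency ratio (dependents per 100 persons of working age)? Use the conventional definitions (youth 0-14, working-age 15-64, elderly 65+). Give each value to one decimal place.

Youth dependency ratio: 48.9
Old-age dependency ratio: 9.5
Total dependency ratio: 58.4

0–14: 2 764 + 3 051 + 2 891 = 8 706
15–64: 1 414 + 1 707 + 1 981 + 1 958 + 1 542 + 2 053 + 1 989 + 1 873 + 1 943 + 1 337 = 17 797
65+: 583 + 1 106 = 1 689
Youth dependency ratio = 8 706 / 17 797 × 100 = 48.9
Old-age dependency ratio = 1 689 / 17 797 × 100 = 9.5
Total dependency ratio = (8 706 + 1 689) / 17 797 × 100 = 10 395 / 17 797 × 100 = 58.4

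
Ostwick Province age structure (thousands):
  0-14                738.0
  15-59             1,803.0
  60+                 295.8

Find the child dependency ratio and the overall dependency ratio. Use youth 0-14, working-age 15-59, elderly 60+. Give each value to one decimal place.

Youth dependency ratio = 738.0 / 1,803.0 × 100 = 40.9
Total dependency ratio = (738.0 + 295.8) / 1,803.0 × 100 = 1,033.8 / 1,803.0 × 100 = 57.3

Youth dependency ratio: 40.9
Total dependency ratio: 57.3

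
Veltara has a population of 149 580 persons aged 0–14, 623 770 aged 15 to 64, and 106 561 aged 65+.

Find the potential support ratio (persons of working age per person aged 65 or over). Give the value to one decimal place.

Potential support ratio = 623 770 / 106 561 = 5.9

Potential support ratio: 5.9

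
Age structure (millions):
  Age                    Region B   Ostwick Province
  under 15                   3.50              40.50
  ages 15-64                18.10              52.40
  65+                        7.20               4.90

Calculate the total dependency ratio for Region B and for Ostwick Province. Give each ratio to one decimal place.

Region B: 59.1
Ostwick Province: 86.6

Region B: (3.50 + 7.20) / 18.10 × 100 = 10.70 / 18.10 × 100 = 59.1
Ostwick Province: (40.50 + 4.90) / 52.40 × 100 = 45.40 / 52.40 × 100 = 86.6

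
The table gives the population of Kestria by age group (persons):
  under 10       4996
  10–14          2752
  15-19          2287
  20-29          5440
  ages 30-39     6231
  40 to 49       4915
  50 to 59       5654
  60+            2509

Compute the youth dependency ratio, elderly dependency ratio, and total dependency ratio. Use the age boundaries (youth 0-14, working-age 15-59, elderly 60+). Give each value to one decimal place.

Youth dependency ratio: 31.6
Old-age dependency ratio: 10.2
Total dependency ratio: 41.8

0–14: 4996 + 2752 = 7748
15–59: 2287 + 5440 + 6231 + 4915 + 5654 = 24527
60+: 2509
Youth dependency ratio = 7748 / 24527 × 100 = 31.6
Old-age dependency ratio = 2509 / 24527 × 100 = 10.2
Total dependency ratio = (7748 + 2509) / 24527 × 100 = 10257 / 24527 × 100 = 41.8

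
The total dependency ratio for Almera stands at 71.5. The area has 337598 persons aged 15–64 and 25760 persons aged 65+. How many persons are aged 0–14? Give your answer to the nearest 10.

Total dependency ratio = (youth + elderly) / working-age × 100
71.5 = (Y + 25760) / 337598 × 100
⇒ 215620

Aged 0–14: 215620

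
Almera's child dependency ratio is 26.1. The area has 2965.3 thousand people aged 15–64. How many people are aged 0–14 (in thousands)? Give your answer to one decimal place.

Aged 0–14: 773.9

Youth dependency ratio = youth / working-age × 100
26.1 = Y / 2965.3 × 100
⇒ 773.9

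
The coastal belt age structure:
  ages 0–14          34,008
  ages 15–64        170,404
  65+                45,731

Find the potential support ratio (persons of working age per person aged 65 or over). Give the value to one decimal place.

Potential support ratio: 3.7

Potential support ratio = 170,404 / 45,731 = 3.7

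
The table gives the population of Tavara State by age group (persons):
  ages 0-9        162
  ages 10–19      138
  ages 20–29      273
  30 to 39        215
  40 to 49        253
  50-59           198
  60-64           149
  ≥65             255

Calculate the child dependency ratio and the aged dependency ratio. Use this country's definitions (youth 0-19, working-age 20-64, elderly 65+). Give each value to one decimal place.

0–19: 162 + 138 = 300
20–64: 273 + 215 + 253 + 198 + 149 = 1088
65+: 255
Youth dependency ratio = 300 / 1088 × 100 = 27.6
Old-age dependency ratio = 255 / 1088 × 100 = 23.4

Youth dependency ratio: 27.6
Old-age dependency ratio: 23.4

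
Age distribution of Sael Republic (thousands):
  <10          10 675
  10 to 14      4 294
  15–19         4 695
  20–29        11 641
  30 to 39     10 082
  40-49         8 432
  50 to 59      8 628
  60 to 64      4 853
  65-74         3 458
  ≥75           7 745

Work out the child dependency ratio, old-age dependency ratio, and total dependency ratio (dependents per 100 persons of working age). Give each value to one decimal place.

Youth dependency ratio: 31.0
Old-age dependency ratio: 23.2
Total dependency ratio: 54.2

0–14: 10 675 + 4 294 = 14 969
15–64: 4 695 + 11 641 + 10 082 + 8 432 + 8 628 + 4 853 = 48 331
65+: 3 458 + 7 745 = 11 203
Youth dependency ratio = 14 969 / 48 331 × 100 = 31.0
Old-age dependency ratio = 11 203 / 48 331 × 100 = 23.2
Total dependency ratio = (14 969 + 11 203) / 48 331 × 100 = 26 172 / 48 331 × 100 = 54.2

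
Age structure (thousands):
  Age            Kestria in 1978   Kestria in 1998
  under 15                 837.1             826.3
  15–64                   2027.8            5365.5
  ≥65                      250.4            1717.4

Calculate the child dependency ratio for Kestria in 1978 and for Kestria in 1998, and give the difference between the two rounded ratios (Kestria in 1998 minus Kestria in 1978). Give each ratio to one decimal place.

Kestria in 1978: 41.3
Kestria in 1998: 15.4
Difference: -25.9

Kestria in 1978: 837.1 / 2027.8 × 100 = 41.3
Kestria in 1998: 826.3 / 5365.5 × 100 = 15.4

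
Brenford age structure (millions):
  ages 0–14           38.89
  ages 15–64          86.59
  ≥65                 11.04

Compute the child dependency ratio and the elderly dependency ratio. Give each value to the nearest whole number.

Youth dependency ratio: 45
Old-age dependency ratio: 13

Youth dependency ratio = 38.89 / 86.59 × 100 = 45
Old-age dependency ratio = 11.04 / 86.59 × 100 = 13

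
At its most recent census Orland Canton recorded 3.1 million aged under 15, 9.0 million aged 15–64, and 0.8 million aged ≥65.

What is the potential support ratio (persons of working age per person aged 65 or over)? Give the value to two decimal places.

Potential support ratio: 11.25

Potential support ratio = 9.0 / 0.8 = 11.25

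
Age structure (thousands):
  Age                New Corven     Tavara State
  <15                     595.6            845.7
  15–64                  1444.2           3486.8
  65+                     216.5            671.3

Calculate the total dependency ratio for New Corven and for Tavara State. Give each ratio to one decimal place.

New Corven: (595.6 + 216.5) / 1444.2 × 100 = 812.1 / 1444.2 × 100 = 56.2
Tavara State: (845.7 + 671.3) / 3486.8 × 100 = 1517.0 / 3486.8 × 100 = 43.5

New Corven: 56.2
Tavara State: 43.5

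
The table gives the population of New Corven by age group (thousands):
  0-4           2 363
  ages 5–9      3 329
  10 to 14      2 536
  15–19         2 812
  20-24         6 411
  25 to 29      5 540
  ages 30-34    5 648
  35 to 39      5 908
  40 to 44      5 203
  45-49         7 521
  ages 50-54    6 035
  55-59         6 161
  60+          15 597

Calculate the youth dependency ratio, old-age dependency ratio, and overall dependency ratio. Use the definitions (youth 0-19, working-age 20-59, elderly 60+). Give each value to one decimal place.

0–19: 2 363 + 3 329 + 2 536 + 2 812 = 11 040
20–59: 6 411 + 5 540 + 5 648 + 5 908 + 5 203 + 7 521 + 6 035 + 6 161 = 48 427
60+: 15 597
Youth dependency ratio = 11 040 / 48 427 × 100 = 22.8
Old-age dependency ratio = 15 597 / 48 427 × 100 = 32.2
Total dependency ratio = (11 040 + 15 597) / 48 427 × 100 = 26 637 / 48 427 × 100 = 55.0

Youth dependency ratio: 22.8
Old-age dependency ratio: 32.2
Total dependency ratio: 55.0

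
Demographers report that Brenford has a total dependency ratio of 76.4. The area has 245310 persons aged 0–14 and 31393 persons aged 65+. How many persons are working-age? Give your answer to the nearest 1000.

Total dependency ratio = (youth + elderly) / working-age × 100
76.4 = (245310 + 31393) / W × 100
⇒ 362000

Working-age: 362000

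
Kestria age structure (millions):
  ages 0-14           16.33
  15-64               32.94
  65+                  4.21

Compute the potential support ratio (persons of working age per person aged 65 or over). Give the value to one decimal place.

Potential support ratio: 7.8

Potential support ratio = 32.94 / 4.21 = 7.8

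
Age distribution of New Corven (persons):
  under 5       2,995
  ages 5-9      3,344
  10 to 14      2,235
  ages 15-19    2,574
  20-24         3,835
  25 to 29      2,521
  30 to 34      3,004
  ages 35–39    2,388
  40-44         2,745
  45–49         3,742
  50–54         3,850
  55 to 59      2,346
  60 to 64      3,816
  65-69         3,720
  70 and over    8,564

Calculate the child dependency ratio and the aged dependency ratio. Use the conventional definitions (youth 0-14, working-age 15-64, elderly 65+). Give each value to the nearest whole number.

Youth dependency ratio: 28
Old-age dependency ratio: 40

0–14: 2,995 + 3,344 + 2,235 = 8,574
15–64: 2,574 + 3,835 + 2,521 + 3,004 + 2,388 + 2,745 + 3,742 + 3,850 + 2,346 + 3,816 = 30,821
65+: 3,720 + 8,564 = 12,284
Youth dependency ratio = 8,574 / 30,821 × 100 = 28
Old-age dependency ratio = 12,284 / 30,821 × 100 = 40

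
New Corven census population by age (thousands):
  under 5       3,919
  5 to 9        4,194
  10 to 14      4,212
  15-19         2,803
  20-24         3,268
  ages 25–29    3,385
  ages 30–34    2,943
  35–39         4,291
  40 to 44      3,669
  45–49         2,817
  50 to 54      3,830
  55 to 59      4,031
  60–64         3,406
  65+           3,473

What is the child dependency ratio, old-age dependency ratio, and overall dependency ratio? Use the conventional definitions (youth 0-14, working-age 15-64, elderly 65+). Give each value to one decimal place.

Youth dependency ratio: 35.8
Old-age dependency ratio: 10.1
Total dependency ratio: 45.9

0–14: 3,919 + 4,194 + 4,212 = 12,325
15–64: 2,803 + 3,268 + 3,385 + 2,943 + 4,291 + 3,669 + 2,817 + 3,830 + 4,031 + 3,406 = 34,443
65+: 3,473
Youth dependency ratio = 12,325 / 34,443 × 100 = 35.8
Old-age dependency ratio = 3,473 / 34,443 × 100 = 10.1
Total dependency ratio = (12,325 + 3,473) / 34,443 × 100 = 15,798 / 34,443 × 100 = 45.9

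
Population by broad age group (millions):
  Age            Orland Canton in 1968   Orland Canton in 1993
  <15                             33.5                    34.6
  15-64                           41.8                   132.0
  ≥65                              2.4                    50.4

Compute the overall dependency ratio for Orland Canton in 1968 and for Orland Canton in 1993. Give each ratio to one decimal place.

Orland Canton in 1968: 85.9
Orland Canton in 1993: 64.4

Orland Canton in 1968: (33.5 + 2.4) / 41.8 × 100 = 35.9 / 41.8 × 100 = 85.9
Orland Canton in 1993: (34.6 + 50.4) / 132.0 × 100 = 85.0 / 132.0 × 100 = 64.4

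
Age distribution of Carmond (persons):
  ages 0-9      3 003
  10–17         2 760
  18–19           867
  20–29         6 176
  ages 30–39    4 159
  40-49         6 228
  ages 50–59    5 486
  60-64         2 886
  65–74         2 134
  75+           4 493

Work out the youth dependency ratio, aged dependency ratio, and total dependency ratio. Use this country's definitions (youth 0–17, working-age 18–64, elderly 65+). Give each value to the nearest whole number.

0–17: 3 003 + 2 760 = 5 763
18–64: 867 + 6 176 + 4 159 + 6 228 + 5 486 + 2 886 = 25 802
65+: 2 134 + 4 493 = 6 627
Youth dependency ratio = 5 763 / 25 802 × 100 = 22
Old-age dependency ratio = 6 627 / 25 802 × 100 = 26
Total dependency ratio = (5 763 + 6 627) / 25 802 × 100 = 12 390 / 25 802 × 100 = 48

Youth dependency ratio: 22
Old-age dependency ratio: 26
Total dependency ratio: 48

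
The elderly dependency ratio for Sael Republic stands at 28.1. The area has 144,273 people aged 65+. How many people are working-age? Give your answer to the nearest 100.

Old-age dependency ratio = elderly / working-age × 100
28.1 = 144,273 / W × 100
⇒ 513,400

Working-age: 513,400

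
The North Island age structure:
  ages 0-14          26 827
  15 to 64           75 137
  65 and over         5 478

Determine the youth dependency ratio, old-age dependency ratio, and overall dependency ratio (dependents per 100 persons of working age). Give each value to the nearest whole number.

Youth dependency ratio: 36
Old-age dependency ratio: 7
Total dependency ratio: 43

Youth dependency ratio = 26 827 / 75 137 × 100 = 36
Old-age dependency ratio = 5 478 / 75 137 × 100 = 7
Total dependency ratio = (26 827 + 5 478) / 75 137 × 100 = 32 305 / 75 137 × 100 = 43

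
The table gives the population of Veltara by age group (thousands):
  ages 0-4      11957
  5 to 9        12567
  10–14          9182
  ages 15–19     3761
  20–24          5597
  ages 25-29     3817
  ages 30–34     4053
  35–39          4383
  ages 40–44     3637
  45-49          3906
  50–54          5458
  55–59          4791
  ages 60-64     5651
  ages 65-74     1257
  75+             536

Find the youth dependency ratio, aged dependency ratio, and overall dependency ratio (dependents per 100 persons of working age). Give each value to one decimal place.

0–14: 11957 + 12567 + 9182 = 33706
15–64: 3761 + 5597 + 3817 + 4053 + 4383 + 3637 + 3906 + 5458 + 4791 + 5651 = 45054
65+: 1257 + 536 = 1793
Youth dependency ratio = 33706 / 45054 × 100 = 74.8
Old-age dependency ratio = 1793 / 45054 × 100 = 4.0
Total dependency ratio = (33706 + 1793) / 45054 × 100 = 35499 / 45054 × 100 = 78.8

Youth dependency ratio: 74.8
Old-age dependency ratio: 4.0
Total dependency ratio: 78.8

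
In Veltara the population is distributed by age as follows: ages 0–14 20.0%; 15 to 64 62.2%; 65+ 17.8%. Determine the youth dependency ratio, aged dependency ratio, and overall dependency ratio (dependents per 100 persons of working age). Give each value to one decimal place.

Youth dependency ratio: 32.2
Old-age dependency ratio: 28.6
Total dependency ratio: 60.8

Youth dependency ratio = 20.0 / 62.2 × 100 = 32.2
Old-age dependency ratio = 17.8 / 62.2 × 100 = 28.6
Total dependency ratio = (20.0 + 17.8) / 62.2 × 100 = 37.8 / 62.2 × 100 = 60.8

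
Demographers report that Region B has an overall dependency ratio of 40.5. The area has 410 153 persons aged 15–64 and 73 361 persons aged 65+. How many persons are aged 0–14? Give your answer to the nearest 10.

Aged 0–14: 92 750

Total dependency ratio = (youth + elderly) / working-age × 100
40.5 = (Y + 73 361) / 410 153 × 100
⇒ 92 750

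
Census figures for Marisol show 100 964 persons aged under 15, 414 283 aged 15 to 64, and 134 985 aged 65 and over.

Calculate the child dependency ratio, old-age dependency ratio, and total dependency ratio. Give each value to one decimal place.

Youth dependency ratio: 24.4
Old-age dependency ratio: 32.6
Total dependency ratio: 57.0

Youth dependency ratio = 100 964 / 414 283 × 100 = 24.4
Old-age dependency ratio = 134 985 / 414 283 × 100 = 32.6
Total dependency ratio = (100 964 + 134 985) / 414 283 × 100 = 235 949 / 414 283 × 100 = 57.0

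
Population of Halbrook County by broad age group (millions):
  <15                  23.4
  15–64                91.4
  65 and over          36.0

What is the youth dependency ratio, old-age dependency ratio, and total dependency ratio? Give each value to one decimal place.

Youth dependency ratio = 23.4 / 91.4 × 100 = 25.6
Old-age dependency ratio = 36.0 / 91.4 × 100 = 39.4
Total dependency ratio = (23.4 + 36.0) / 91.4 × 100 = 59.4 / 91.4 × 100 = 65.0

Youth dependency ratio: 25.6
Old-age dependency ratio: 39.4
Total dependency ratio: 65.0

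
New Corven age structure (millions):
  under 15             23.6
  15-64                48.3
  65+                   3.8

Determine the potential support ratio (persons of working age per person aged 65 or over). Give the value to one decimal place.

Potential support ratio = 48.3 / 3.8 = 12.7

Potential support ratio: 12.7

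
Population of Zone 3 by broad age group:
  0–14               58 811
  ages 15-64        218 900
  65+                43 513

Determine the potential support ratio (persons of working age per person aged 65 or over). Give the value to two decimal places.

Potential support ratio = 218 900 / 43 513 = 5.03

Potential support ratio: 5.03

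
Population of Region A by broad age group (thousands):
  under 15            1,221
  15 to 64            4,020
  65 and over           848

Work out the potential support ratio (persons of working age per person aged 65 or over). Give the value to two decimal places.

Potential support ratio = 4,020 / 848 = 4.74

Potential support ratio: 4.74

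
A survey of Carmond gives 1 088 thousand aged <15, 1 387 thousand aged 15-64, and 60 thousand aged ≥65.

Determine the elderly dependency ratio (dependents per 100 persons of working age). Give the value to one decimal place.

Old-age dependency ratio: 4.3

Old-age dependency ratio = 60 / 1 387 × 100 = 4.3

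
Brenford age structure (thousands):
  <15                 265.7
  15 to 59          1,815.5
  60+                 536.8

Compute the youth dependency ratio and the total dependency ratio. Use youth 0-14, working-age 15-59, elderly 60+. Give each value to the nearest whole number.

Youth dependency ratio: 15
Total dependency ratio: 44

Youth dependency ratio = 265.7 / 1,815.5 × 100 = 15
Total dependency ratio = (265.7 + 536.8) / 1,815.5 × 100 = 802.5 / 1,815.5 × 100 = 44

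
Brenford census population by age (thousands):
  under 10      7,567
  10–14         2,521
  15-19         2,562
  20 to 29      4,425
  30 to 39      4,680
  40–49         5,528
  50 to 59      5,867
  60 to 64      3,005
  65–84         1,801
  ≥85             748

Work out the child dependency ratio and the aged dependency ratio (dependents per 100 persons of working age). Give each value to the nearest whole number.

Youth dependency ratio: 39
Old-age dependency ratio: 10

0–14: 7,567 + 2,521 = 10,088
15–64: 2,562 + 4,425 + 4,680 + 5,528 + 5,867 + 3,005 = 26,067
65+: 1,801 + 748 = 2,549
Youth dependency ratio = 10,088 / 26,067 × 100 = 39
Old-age dependency ratio = 2,549 / 26,067 × 100 = 10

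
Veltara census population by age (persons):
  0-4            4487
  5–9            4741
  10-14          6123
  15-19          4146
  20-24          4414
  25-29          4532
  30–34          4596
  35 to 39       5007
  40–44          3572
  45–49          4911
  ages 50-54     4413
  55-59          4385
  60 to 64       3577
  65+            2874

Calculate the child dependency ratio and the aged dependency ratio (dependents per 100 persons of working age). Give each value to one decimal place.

Youth dependency ratio: 35.2
Old-age dependency ratio: 6.6

0–14: 4487 + 4741 + 6123 = 15351
15–64: 4146 + 4414 + 4532 + 4596 + 5007 + 3572 + 4911 + 4413 + 4385 + 3577 = 43553
65+: 2874
Youth dependency ratio = 15351 / 43553 × 100 = 35.2
Old-age dependency ratio = 2874 / 43553 × 100 = 6.6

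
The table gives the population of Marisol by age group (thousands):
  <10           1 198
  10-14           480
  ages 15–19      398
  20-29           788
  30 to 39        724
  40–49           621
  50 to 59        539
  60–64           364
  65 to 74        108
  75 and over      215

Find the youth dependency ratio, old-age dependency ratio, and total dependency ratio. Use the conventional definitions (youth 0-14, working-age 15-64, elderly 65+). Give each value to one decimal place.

Youth dependency ratio: 48.9
Old-age dependency ratio: 9.4
Total dependency ratio: 58.3

0–14: 1 198 + 480 = 1 678
15–64: 398 + 788 + 724 + 621 + 539 + 364 = 3 434
65+: 108 + 215 = 323
Youth dependency ratio = 1 678 / 3 434 × 100 = 48.9
Old-age dependency ratio = 323 / 3 434 × 100 = 9.4
Total dependency ratio = (1 678 + 323) / 3 434 × 100 = 2 001 / 3 434 × 100 = 58.3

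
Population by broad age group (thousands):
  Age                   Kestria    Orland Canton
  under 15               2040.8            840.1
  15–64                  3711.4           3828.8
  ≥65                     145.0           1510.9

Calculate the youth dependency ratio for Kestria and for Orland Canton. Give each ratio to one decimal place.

Kestria: 55.0
Orland Canton: 21.9

Kestria: 2040.8 / 3711.4 × 100 = 55.0
Orland Canton: 840.1 / 3828.8 × 100 = 21.9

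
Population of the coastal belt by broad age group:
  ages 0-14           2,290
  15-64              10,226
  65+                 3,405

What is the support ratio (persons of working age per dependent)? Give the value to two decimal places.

Support ratio = 10,226 / (2,290 + 3,405) = 10,226 / 5,695 = 1.80

Support ratio: 1.80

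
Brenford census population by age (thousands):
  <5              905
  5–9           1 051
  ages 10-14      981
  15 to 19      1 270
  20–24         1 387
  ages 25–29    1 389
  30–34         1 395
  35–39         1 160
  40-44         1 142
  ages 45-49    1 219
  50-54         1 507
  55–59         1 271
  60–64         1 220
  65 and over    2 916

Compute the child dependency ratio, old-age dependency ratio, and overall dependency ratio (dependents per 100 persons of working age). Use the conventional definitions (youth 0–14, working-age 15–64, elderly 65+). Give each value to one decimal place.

0–14: 905 + 1 051 + 981 = 2 937
15–64: 1 270 + 1 387 + 1 389 + 1 395 + 1 160 + 1 142 + 1 219 + 1 507 + 1 271 + 1 220 = 12 960
65+: 2 916
Youth dependency ratio = 2 937 / 12 960 × 100 = 22.7
Old-age dependency ratio = 2 916 / 12 960 × 100 = 22.5
Total dependency ratio = (2 937 + 2 916) / 12 960 × 100 = 5 853 / 12 960 × 100 = 45.2

Youth dependency ratio: 22.7
Old-age dependency ratio: 22.5
Total dependency ratio: 45.2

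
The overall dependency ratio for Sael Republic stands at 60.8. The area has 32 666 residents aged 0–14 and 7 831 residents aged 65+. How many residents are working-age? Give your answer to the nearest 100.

Working-age: 66 600

Total dependency ratio = (youth + elderly) / working-age × 100
60.8 = (32 666 + 7 831) / W × 100
⇒ 66 600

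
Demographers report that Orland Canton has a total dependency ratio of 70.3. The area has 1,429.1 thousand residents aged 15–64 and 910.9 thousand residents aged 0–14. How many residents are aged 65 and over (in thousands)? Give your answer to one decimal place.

Aged 65 and over: 93.8

Total dependency ratio = (youth + elderly) / working-age × 100
70.3 = (910.9 + E) / 1,429.1 × 100
⇒ 93.8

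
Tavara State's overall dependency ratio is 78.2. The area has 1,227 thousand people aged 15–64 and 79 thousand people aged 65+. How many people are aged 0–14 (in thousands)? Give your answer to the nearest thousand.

Aged 0–14: 881

Total dependency ratio = (youth + elderly) / working-age × 100
78.2 = (Y + 79) / 1,227 × 100
⇒ 881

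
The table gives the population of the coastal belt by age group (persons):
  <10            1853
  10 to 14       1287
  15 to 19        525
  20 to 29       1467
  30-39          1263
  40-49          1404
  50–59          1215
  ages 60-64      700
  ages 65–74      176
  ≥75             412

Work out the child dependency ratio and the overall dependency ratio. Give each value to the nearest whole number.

Youth dependency ratio: 48
Total dependency ratio: 57

0–14: 1853 + 1287 = 3140
15–64: 525 + 1467 + 1263 + 1404 + 1215 + 700 = 6574
65+: 176 + 412 = 588
Youth dependency ratio = 3140 / 6574 × 100 = 48
Total dependency ratio = (3140 + 588) / 6574 × 100 = 3728 / 6574 × 100 = 57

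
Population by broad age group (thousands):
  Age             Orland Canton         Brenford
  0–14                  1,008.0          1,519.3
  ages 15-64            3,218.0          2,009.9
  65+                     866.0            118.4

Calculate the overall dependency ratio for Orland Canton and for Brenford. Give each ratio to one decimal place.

Orland Canton: (1,008.0 + 866.0) / 3,218.0 × 100 = 1,874.0 / 3,218.0 × 100 = 58.2
Brenford: (1,519.3 + 118.4) / 2,009.9 × 100 = 1,637.7 / 2,009.9 × 100 = 81.5

Orland Canton: 58.2
Brenford: 81.5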